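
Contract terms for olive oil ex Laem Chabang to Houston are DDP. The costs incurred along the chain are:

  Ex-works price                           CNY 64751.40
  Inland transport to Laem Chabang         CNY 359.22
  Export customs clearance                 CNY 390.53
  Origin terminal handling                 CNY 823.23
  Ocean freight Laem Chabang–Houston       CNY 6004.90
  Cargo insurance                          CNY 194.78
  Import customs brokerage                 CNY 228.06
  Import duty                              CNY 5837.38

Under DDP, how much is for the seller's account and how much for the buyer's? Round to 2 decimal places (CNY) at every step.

DDP: the seller bears all costs including import duty.
Seller's account: goods 64751.40 + inland to port 359.22 + export clearance 390.53 + origin terminal 823.23 + freight 6004.90 + insurance 194.78 + brokerage 228.06 + duty 5837.38 = 78589.50
Buyer's account: 0.00

Seller: CNY 78589.50; buyer: CNY 0.00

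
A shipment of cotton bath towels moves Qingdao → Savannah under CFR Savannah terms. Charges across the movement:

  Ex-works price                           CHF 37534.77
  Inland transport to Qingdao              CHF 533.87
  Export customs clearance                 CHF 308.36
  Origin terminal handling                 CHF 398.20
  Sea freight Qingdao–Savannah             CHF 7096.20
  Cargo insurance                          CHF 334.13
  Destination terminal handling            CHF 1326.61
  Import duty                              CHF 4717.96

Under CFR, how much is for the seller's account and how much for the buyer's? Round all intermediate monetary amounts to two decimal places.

CFR: the seller pays costs through ocean freight to the destination port, but not insurance.
Seller's account: goods 37534.77 + inland to port 533.87 + export clearance 308.36 + origin terminal 398.20 + freight 7096.20 = 45871.40
Buyer's account: insurance 334.13 + destination terminal 1326.61 + duty 4717.96 = 6378.70

Seller: CHF 45871.40; buyer: CHF 6378.70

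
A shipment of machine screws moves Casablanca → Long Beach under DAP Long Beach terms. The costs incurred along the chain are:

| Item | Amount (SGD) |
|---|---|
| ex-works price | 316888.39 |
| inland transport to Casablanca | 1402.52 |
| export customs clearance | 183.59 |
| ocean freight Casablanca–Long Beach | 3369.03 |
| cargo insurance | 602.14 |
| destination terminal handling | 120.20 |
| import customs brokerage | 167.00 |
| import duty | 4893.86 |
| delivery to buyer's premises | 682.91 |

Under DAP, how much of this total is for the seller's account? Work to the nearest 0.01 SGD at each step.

Seller's account: SGD 323248.78

DAP: the seller bears all costs to the named destination except import duty and clearance.
Seller's account: goods 316888.39 + inland to port 1402.52 + export clearance 183.59 + freight 3369.03 + insurance 602.14 + destination terminal 120.20 + delivery 682.91 = 323248.78
Buyer's account: brokerage 167.00 + duty 4893.86 = 5060.86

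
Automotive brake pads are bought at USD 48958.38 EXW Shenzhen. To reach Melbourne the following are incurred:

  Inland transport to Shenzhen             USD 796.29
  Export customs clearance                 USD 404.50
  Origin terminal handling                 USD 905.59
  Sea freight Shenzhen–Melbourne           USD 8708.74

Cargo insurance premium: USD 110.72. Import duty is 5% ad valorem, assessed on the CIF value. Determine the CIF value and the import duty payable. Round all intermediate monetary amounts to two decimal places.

CIF = EXW price + pre-shipment costs + freight + insurance
CIF = 48958.38 + 796.29 + 404.50 + 905.59 + 8708.74 + 110.72 = 59884.22
Import duty = 59884.22 × 5% = 2994.21

CIF value: USD 59884.22; import duty: USD 2994.21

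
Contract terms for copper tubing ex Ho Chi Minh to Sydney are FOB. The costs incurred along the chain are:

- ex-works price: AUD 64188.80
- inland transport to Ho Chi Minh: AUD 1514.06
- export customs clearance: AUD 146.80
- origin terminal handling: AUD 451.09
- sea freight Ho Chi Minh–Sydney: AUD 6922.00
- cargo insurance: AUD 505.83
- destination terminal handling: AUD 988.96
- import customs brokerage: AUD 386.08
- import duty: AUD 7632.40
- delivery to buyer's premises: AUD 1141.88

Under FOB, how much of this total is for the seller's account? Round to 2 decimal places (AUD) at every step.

Seller's account: AUD 66300.75

FOB: the seller bears costs until goods are on board at the origin port; the buyer bears freight, insurance and all costs thereafter.
Seller's account: goods 64188.80 + inland to port 1514.06 + export clearance 146.80 + origin terminal 451.09 = 66300.75
Buyer's account: freight 6922.00 + insurance 505.83 + destination terminal 988.96 + brokerage 386.08 + duty 7632.40 + delivery 1141.88 = 17577.15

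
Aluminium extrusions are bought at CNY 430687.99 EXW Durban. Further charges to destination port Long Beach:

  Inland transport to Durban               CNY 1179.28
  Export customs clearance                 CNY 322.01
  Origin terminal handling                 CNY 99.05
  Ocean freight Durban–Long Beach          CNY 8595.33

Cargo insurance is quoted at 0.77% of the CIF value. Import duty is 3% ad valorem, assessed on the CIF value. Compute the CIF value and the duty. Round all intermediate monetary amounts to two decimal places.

Let C be the CIF value. C = EXW price + pre-shipment costs + freight + 0.77% × C
C − 0.77% × C = 430687.99 + 1179.28 + 322.01 + 99.05 + 8595.33
0.9923 × C = 440883.66
C = 440883.66 / 0.9923 = 444304.81
Insurance premium = 0.77% × 444304.81 = 3421.15
Import duty = 444304.81 × 3% = 13329.14

CIF value: CNY 444304.81; import duty: CNY 13329.14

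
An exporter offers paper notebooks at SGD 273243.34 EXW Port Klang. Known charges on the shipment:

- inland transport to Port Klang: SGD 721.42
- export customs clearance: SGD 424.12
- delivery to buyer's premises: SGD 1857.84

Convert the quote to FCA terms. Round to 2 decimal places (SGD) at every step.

FCA price: SGD 274388.88

Not relevant to the conversion: delivery — on the buyer under both terms; not part of either seller's price.
From EXW to FCA, the seller additionally bears: inland to port, export clearance.
FCA price = 273243.34 + 721.42 + 424.12 = 274388.88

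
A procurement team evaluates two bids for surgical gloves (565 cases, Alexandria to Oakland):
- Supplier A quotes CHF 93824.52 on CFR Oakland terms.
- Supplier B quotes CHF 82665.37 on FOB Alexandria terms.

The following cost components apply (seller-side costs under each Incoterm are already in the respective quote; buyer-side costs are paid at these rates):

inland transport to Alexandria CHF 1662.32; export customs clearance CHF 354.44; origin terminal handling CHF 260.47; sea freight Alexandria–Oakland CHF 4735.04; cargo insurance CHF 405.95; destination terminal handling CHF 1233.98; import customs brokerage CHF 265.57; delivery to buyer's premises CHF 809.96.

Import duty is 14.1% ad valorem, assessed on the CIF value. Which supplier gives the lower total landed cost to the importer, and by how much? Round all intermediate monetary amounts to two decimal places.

Supplier A (CFR):
CIF value = CFR price + insurance = 93824.52 + 405.95 = 94230.47
Import duty = 94230.47 × 14.1% = 13286.50
Buyer bears (A): 405.95 + 1233.98 + 265.57 + 809.96 = 2715.46
Landed cost (A) = invoice 93824.52 + 2715.46 + duty 13286.50 = 109826.48
Supplier B (FOB):
CIF value = FOB price + freight + insurance = 82665.37 + 4735.04 + 405.95 = 87806.36
Import duty = 87806.36 × 14.1% = 12380.70
Buyer bears (B): 4735.04 + 405.95 + 1233.98 + 265.57 + 809.96 = 7450.50
Landed cost (B) = invoice 82665.37 + 7450.50 + duty 12380.70 = 102496.57
Difference = |109826.48 − 102496.57| = 7329.91

Supplier B is cheaper by CHF 7329.91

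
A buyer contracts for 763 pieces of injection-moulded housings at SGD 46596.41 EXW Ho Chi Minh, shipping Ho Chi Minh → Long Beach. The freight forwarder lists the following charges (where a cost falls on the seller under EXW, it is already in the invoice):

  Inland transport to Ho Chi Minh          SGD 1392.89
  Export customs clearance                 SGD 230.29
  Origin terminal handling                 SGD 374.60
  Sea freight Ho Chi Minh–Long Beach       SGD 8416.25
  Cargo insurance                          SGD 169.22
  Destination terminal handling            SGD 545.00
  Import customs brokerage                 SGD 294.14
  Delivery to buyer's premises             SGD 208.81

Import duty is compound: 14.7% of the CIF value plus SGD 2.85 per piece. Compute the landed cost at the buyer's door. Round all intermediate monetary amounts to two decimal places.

Total landed cost: SGD 68807.57

EXW: the seller makes goods available at their premises; the buyer bears all onward costs.
CIF value = EXW price + inland to port + export clearance + origin terminal + freight + insurance = 46596.41 + 1392.89 + 230.29 + 374.60 + 8416.25 + 169.22 = 57179.66
Ad valorem component: 57179.66 × 14.7% = 8405.41
Specific component: 763 × 2.85 = 2174.55
Import duty = 8405.41 + 2174.55 = 10579.96
Buyer bears: inland to port 1392.89 + export clearance 230.29 + origin terminal 374.60 + freight 8416.25 + insurance 169.22 + destination terminal 545.00 + brokerage 294.14 + delivery 208.81 + duty 10579.96 = 22211.16
Landed cost = invoice 46596.41 + 22211.16 = 68807.57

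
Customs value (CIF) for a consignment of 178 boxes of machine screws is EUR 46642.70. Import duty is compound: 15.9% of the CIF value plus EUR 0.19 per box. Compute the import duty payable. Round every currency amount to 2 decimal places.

Import duty: EUR 7450.01

Ad valorem component: 46642.70 × 15.9% = 7416.19
Specific component: 178 × 0.19 = 33.82
Import duty = 7416.19 + 33.82 = 7450.01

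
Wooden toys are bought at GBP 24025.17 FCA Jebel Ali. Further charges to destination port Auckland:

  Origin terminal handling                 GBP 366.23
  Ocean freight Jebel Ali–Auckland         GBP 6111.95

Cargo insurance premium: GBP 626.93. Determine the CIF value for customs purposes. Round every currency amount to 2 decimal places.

CIF value: GBP 31130.28

CIF = FCA price + pre-shipment costs + freight + insurance
CIF = 24025.17 + 366.23 + 6111.95 + 626.93 = 31130.28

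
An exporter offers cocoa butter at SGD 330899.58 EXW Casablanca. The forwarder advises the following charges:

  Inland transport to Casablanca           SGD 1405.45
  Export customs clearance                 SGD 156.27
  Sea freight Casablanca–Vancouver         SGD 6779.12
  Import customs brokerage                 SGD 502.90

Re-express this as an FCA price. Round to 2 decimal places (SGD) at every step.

Not relevant to the conversion: brokerage, freight — on the buyer under both terms; not part of either seller's price.
From EXW to FCA, the seller additionally bears: inland to port, export clearance.
FCA price = 330899.58 + 1405.45 + 156.27 = 332461.30

FCA price: SGD 332461.30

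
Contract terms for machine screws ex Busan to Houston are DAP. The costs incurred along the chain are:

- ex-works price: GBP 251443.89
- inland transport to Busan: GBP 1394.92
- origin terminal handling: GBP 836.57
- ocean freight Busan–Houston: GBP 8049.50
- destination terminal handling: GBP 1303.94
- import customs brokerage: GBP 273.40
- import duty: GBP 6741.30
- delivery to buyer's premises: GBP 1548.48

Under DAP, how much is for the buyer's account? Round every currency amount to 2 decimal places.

Buyer's account: GBP 7014.70

DAP: the seller bears all costs to the named destination except import duty and clearance.
Seller's account: goods 251443.89 + inland to port 1394.92 + origin terminal 836.57 + freight 8049.50 + destination terminal 1303.94 + delivery 1548.48 = 264577.30
Buyer's account: brokerage 273.40 + duty 6741.30 = 7014.70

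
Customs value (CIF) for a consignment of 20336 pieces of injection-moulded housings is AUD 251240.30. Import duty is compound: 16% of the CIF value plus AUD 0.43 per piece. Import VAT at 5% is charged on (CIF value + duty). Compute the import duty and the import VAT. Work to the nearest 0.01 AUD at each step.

Import duty: AUD 48942.93; import VAT: AUD 15009.16

Ad valorem component: 251240.30 × 16% = 40198.45
Specific component: 20336 × 0.43 = 8744.48
Import duty = 40198.45 + 8744.48 = 48942.93
VAT base = CIF + duty = 251240.30 + 48942.93 = 300183.23
Import VAT = 300183.23 × 5% = 15009.16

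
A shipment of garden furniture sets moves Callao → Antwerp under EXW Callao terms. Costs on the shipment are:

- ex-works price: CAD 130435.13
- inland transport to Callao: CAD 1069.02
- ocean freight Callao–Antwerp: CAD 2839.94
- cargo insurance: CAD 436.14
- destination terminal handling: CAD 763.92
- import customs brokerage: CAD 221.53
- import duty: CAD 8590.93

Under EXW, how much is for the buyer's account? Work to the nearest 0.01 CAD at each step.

Buyer's account: CAD 13921.48

EXW: the seller makes goods available at their premises; the buyer bears all onward costs.
Seller's account: goods 130435.13 = 130435.13
Buyer's account: inland to port 1069.02 + freight 2839.94 + insurance 436.14 + destination terminal 763.92 + brokerage 221.53 + duty 8590.93 = 13921.48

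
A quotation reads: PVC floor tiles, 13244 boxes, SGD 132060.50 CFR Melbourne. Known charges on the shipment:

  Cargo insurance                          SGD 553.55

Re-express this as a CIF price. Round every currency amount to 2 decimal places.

From CFR to CIF, the seller additionally bears: insurance.
CIF price = 132060.50 + 553.55 = 132614.05

CIF price: SGD 132614.05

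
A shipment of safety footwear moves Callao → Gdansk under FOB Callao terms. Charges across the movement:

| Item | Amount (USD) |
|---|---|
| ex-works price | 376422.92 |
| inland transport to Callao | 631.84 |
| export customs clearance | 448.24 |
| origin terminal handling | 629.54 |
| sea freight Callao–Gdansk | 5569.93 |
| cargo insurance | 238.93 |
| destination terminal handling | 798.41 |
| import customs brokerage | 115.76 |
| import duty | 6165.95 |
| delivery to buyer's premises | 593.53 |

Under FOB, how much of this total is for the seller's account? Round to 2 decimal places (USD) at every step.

Seller's account: USD 378132.54

FOB: the seller bears costs until goods are on board at the origin port; the buyer bears freight, insurance and all costs thereafter.
Seller's account: goods 376422.92 + inland to port 631.84 + export clearance 448.24 + origin terminal 629.54 = 378132.54
Buyer's account: freight 5569.93 + insurance 238.93 + destination terminal 798.41 + brokerage 115.76 + duty 6165.95 + delivery 593.53 = 13482.51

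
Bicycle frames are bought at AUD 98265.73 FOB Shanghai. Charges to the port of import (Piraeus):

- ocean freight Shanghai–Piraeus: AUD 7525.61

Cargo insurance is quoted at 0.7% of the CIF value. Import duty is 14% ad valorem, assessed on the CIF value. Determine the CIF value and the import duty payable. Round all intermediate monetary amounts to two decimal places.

CIF value: AUD 106537.10; import duty: AUD 14915.19

Let C be the CIF value. C = FOB price + freight + 0.7% × C
C − 0.7% × C = 98265.73 + 7525.61
0.993 × C = 105791.34
C = 105791.34 / 0.993 = 106537.10
Insurance premium = 0.7% × 106537.10 = 745.76
Import duty = 106537.10 × 14% = 14915.19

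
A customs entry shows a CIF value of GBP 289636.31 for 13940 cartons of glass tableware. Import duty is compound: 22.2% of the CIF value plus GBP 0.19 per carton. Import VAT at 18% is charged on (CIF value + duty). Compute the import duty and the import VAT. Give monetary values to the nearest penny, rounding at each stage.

Ad valorem component: 289636.31 × 22.2% = 64299.26
Specific component: 13940 × 0.19 = 2648.60
Import duty = 64299.26 + 2648.60 = 66947.86
VAT base = CIF + duty = 289636.31 + 66947.86 = 356584.17
Import VAT = 356584.17 × 18% = 64185.15

Import duty: GBP 66947.86; import VAT: GBP 64185.15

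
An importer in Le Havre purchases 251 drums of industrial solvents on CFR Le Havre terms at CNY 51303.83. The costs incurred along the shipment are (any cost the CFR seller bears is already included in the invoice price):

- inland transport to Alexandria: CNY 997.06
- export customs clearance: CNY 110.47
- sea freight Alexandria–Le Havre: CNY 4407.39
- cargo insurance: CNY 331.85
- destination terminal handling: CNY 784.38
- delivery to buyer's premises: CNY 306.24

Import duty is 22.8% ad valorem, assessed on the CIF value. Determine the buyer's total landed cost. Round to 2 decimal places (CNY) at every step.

Total landed cost: CNY 64499.24

CFR: the seller pays costs through ocean freight to the destination port, but not insurance.
Already in the invoice (seller's account under CFR): inland to port, export clearance, freight — exclude.
CIF value = CFR price + insurance = 51303.83 + 331.85 = 51635.68
Import duty = 51635.68 × 22.8% = 11772.94
Buyer bears: insurance 331.85 + destination terminal 784.38 + delivery 306.24 + duty 11772.94 = 13195.41
Landed cost = invoice 51303.83 + 13195.41 = 64499.24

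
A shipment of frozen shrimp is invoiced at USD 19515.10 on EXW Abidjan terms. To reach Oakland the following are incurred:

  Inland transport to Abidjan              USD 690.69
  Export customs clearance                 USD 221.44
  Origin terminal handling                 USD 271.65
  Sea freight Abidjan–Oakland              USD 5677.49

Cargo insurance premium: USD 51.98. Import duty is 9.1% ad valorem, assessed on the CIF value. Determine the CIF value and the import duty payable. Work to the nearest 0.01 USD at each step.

CIF value: USD 26428.35; import duty: USD 2404.98

CIF = EXW price + pre-shipment costs + freight + insurance
CIF = 19515.10 + 690.69 + 221.44 + 271.65 + 5677.49 + 51.98 = 26428.35
Import duty = 26428.35 × 9.1% = 2404.98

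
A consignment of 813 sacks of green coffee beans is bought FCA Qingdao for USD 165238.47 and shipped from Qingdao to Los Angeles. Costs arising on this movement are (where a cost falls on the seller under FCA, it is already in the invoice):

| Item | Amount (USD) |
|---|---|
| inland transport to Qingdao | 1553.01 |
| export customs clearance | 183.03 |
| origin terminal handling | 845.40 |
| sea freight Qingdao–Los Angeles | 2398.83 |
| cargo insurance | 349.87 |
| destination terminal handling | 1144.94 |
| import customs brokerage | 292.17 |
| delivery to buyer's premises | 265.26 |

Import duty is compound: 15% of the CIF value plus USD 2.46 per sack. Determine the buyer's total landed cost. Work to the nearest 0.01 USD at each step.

Total landed cost: USD 197859.81

FCA: the seller delivers export-cleared goods to the carrier; the buyer bears costs from that point.
Already in the invoice (seller's account under FCA): inland to port, export clearance — exclude.
CIF value = FCA price + origin terminal + freight + insurance = 165238.47 + 845.40 + 2398.83 + 349.87 = 168832.57
Ad valorem component: 168832.57 × 15% = 25324.89
Specific component: 813 × 2.46 = 1999.98
Import duty = 25324.89 + 1999.98 = 27324.87
Buyer bears: origin terminal 845.40 + freight 2398.83 + insurance 349.87 + destination terminal 1144.94 + brokerage 292.17 + delivery 265.26 + duty 27324.87 = 32621.34
Landed cost = invoice 165238.47 + 32621.34 = 197859.81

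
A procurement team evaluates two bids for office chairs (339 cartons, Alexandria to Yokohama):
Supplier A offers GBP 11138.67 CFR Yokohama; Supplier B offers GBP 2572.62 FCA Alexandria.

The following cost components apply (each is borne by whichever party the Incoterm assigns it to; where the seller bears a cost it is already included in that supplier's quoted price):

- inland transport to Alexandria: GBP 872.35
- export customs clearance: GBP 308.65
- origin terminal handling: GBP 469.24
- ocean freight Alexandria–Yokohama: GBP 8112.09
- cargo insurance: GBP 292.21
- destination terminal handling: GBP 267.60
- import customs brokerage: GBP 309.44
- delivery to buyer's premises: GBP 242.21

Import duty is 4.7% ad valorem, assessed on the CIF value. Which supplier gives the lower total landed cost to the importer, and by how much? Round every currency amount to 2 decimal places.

Supplier A is cheaper by GBP 16.00

Supplier A (CFR):
CIF value = CFR price + insurance = 11138.67 + 292.21 = 11430.88
Import duty = 11430.88 × 4.7% = 537.25
Buyer bears (A): 292.21 + 267.60 + 309.44 + 242.21 = 1111.46
Landed cost (A) = invoice 11138.67 + 1111.46 + duty 537.25 = 12787.38
Supplier B (FCA):
CIF value = FCA price + origin terminal + freight + insurance = 2572.62 + 469.24 + 8112.09 + 292.21 = 11446.16
Import duty = 11446.16 × 4.7% = 537.97
Buyer bears (B): 469.24 + 8112.09 + 292.21 + 267.60 + 309.44 + 242.21 = 9692.79
Landed cost (B) = invoice 2572.62 + 9692.79 + duty 537.97 = 12803.38
Difference = |12787.38 − 12803.38| = 16.00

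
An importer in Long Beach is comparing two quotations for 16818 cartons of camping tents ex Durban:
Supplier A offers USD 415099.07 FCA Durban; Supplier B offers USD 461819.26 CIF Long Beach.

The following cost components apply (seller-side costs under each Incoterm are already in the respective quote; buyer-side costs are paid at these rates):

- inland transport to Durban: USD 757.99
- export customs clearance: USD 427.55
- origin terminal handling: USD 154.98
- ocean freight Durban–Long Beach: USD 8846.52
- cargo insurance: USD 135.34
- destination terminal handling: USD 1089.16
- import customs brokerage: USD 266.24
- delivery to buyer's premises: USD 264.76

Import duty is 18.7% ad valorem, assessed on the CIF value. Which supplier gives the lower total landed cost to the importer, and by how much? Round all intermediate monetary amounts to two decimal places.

Supplier A is cheaper by USD 44611.43

Supplier A (FCA):
CIF value = FCA price + origin terminal + freight + insurance = 415099.07 + 154.98 + 8846.52 + 135.34 = 424235.91
Import duty = 424235.91 × 18.7% = 79332.12
Buyer bears (A): 154.98 + 8846.52 + 135.34 + 1089.16 + 266.24 + 264.76 = 10757.00
Landed cost (A) = invoice 415099.07 + 10757.00 + duty 79332.12 = 505188.19
Supplier B (CIF):
The CIF price already equals the CIF value: 461819.26
Import duty = 461819.26 × 18.7% = 86360.20
Buyer bears (B): 1089.16 + 266.24 + 264.76 = 1620.16
Landed cost (B) = invoice 461819.26 + 1620.16 + duty 86360.20 = 549799.62
Difference = |505188.19 − 549799.62| = 44611.43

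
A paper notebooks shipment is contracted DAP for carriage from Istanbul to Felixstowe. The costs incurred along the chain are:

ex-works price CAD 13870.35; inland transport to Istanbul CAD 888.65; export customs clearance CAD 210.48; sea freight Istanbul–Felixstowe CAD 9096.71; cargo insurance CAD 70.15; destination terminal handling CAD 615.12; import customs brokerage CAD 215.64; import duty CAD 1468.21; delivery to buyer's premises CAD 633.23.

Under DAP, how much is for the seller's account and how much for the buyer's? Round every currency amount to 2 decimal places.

Seller: CAD 25384.69; buyer: CAD 1683.85

DAP: the seller bears all costs to the named destination except import duty and clearance.
Seller's account: goods 13870.35 + inland to port 888.65 + export clearance 210.48 + freight 9096.71 + insurance 70.15 + destination terminal 615.12 + delivery 633.23 = 25384.69
Buyer's account: brokerage 215.64 + duty 1468.21 = 1683.85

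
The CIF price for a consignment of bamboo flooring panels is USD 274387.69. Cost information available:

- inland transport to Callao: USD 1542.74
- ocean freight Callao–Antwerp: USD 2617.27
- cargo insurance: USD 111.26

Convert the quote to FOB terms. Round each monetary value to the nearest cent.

Not relevant to the conversion: inland to port — on the seller under both CIF and FOB; already in the CIF price and stays in the FOB price.
From CIF to FOB, the seller no longer bears: freight, insurance.
FOB price = 274387.69 − 2617.27 − 111.26 = 271659.16

FOB price: USD 271659.16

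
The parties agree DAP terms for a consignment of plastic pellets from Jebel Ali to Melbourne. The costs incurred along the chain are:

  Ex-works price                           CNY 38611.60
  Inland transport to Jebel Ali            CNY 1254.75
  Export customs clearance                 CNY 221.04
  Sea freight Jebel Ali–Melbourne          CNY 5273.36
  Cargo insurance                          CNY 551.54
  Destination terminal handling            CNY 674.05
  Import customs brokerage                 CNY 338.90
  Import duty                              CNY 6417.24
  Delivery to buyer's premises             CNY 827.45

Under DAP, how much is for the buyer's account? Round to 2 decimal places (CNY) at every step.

Buyer's account: CNY 6756.14

DAP: the seller bears all costs to the named destination except import duty and clearance.
Seller's account: goods 38611.60 + inland to port 1254.75 + export clearance 221.04 + freight 5273.36 + insurance 551.54 + destination terminal 674.05 + delivery 827.45 = 47413.79
Buyer's account: brokerage 338.90 + duty 6417.24 = 6756.14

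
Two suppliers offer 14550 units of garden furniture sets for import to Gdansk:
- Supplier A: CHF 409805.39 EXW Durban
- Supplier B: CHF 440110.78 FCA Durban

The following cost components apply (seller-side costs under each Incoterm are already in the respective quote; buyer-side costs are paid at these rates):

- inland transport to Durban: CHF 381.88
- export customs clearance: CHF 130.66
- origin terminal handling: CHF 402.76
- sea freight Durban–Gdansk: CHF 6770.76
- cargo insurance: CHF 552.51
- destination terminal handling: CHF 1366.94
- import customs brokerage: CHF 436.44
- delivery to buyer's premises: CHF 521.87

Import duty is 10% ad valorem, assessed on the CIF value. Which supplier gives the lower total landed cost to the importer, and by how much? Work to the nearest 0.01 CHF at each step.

Supplier A (EXW):
CIF value = EXW price + inland to port + export clearance + origin terminal + freight + insurance = 409805.39 + 381.88 + 130.66 + 402.76 + 6770.76 + 552.51 = 418043.96
Import duty = 418043.96 × 10% = 41804.40
Buyer bears (A): 381.88 + 130.66 + 402.76 + 6770.76 + 552.51 + 1366.94 + 436.44 + 521.87 = 10563.82
Landed cost (A) = invoice 409805.39 + 10563.82 + duty 41804.40 = 462173.61
Supplier B (FCA):
CIF value = FCA price + origin terminal + freight + insurance = 440110.78 + 402.76 + 6770.76 + 552.51 = 447836.81
Import duty = 447836.81 × 10% = 44783.68
Buyer bears (B): 402.76 + 6770.76 + 552.51 + 1366.94 + 436.44 + 521.87 = 10051.28
Landed cost (B) = invoice 440110.78 + 10051.28 + duty 44783.68 = 494945.74
Difference = |462173.61 − 494945.74| = 32772.13

Supplier A is cheaper by CHF 32772.13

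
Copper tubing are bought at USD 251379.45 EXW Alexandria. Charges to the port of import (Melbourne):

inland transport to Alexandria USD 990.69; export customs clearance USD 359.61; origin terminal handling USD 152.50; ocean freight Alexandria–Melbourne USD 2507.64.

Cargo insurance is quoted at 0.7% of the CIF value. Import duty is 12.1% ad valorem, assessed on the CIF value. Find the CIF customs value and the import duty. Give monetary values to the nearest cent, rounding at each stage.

Let C be the CIF value. C = EXW price + pre-shipment costs + freight + 0.7% × C
C − 0.7% × C = 251379.45 + 990.69 + 359.61 + 152.50 + 2507.64
0.993 × C = 255389.89
C = 255389.89 / 0.993 = 257190.22
Insurance premium = 0.7% × 257190.22 = 1800.33
Import duty = 257190.22 × 12.1% = 31120.02

CIF value: USD 257190.22; import duty: USD 31120.02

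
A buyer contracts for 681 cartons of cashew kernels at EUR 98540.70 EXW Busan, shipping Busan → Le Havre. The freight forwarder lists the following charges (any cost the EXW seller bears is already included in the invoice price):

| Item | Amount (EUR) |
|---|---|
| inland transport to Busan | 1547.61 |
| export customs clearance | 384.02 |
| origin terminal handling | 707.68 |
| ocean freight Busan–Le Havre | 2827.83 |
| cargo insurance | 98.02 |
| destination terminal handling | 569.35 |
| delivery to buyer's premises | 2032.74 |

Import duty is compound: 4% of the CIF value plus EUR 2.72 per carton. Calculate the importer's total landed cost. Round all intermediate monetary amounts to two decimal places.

Total landed cost: EUR 112724.50

EXW: the seller makes goods available at their premises; the buyer bears all onward costs.
CIF value = EXW price + inland to port + export clearance + origin terminal + freight + insurance = 98540.70 + 1547.61 + 384.02 + 707.68 + 2827.83 + 98.02 = 104105.86
Ad valorem component: 104105.86 × 4% = 4164.23
Specific component: 681 × 2.72 = 1852.32
Import duty = 4164.23 + 1852.32 = 6016.55
Buyer bears: inland to port 1547.61 + export clearance 384.02 + origin terminal 707.68 + freight 2827.83 + insurance 98.02 + destination terminal 569.35 + delivery 2032.74 + duty 6016.55 = 14183.80
Landed cost = invoice 98540.70 + 14183.80 = 112724.50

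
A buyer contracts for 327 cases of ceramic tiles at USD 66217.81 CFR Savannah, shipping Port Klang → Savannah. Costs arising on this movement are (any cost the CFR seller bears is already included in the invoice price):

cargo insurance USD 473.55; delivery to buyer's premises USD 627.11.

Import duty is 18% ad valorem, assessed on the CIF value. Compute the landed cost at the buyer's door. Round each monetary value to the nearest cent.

Total landed cost: USD 79322.91

CFR: the seller pays costs through ocean freight to the destination port, but not insurance.
CIF value = CFR price + insurance = 66217.81 + 473.55 = 66691.36
Import duty = 66691.36 × 18% = 12004.44
Buyer bears: insurance 473.55 + delivery 627.11 + duty 12004.44 = 13105.10
Landed cost = invoice 66217.81 + 13105.10 = 79322.91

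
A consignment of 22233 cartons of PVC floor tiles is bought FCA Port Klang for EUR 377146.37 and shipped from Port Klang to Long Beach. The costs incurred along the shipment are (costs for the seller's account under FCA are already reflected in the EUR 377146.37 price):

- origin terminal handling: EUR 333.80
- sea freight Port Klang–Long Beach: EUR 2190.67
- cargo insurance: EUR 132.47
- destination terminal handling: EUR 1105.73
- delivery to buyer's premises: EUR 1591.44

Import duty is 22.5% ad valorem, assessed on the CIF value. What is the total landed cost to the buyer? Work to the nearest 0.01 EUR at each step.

Total landed cost: EUR 467956.22

FCA: the seller delivers export-cleared goods to the carrier; the buyer bears costs from that point.
CIF value = FCA price + origin terminal + freight + insurance = 377146.37 + 333.80 + 2190.67 + 132.47 = 379803.31
Import duty = 379803.31 × 22.5% = 85455.74
Buyer bears: origin terminal 333.80 + freight 2190.67 + insurance 132.47 + destination terminal 1105.73 + delivery 1591.44 + duty 85455.74 = 90809.85
Landed cost = invoice 377146.37 + 90809.85 = 467956.22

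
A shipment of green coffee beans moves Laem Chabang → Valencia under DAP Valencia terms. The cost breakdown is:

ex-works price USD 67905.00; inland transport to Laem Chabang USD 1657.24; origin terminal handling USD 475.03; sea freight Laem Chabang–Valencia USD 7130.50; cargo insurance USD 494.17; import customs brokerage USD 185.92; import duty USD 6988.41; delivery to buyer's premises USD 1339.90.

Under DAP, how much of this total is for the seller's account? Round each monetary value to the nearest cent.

Seller's account: USD 79001.84

DAP: the seller bears all costs to the named destination except import duty and clearance.
Seller's account: goods 67905.00 + inland to port 1657.24 + origin terminal 475.03 + freight 7130.50 + insurance 494.17 + delivery 1339.90 = 79001.84
Buyer's account: brokerage 185.92 + duty 6988.41 = 7174.33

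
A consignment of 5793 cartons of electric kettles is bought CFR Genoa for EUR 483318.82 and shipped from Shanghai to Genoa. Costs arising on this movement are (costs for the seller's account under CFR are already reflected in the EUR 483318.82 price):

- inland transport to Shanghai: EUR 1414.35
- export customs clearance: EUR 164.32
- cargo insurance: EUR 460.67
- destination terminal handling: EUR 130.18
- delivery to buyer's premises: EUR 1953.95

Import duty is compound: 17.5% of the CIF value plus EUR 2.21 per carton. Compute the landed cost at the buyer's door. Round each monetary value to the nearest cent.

Total landed cost: EUR 583327.56

CFR: the seller pays costs through ocean freight to the destination port, but not insurance.
Already in the invoice (seller's account under CFR): inland to port, export clearance — exclude.
CIF value = CFR price + insurance = 483318.82 + 460.67 = 483779.49
Ad valorem component: 483779.49 × 17.5% = 84661.41
Specific component: 5793 × 2.21 = 12802.53
Import duty = 84661.41 + 12802.53 = 97463.94
Buyer bears: insurance 460.67 + destination terminal 130.18 + delivery 1953.95 + duty 97463.94 = 100008.74
Landed cost = invoice 483318.82 + 100008.74 = 583327.56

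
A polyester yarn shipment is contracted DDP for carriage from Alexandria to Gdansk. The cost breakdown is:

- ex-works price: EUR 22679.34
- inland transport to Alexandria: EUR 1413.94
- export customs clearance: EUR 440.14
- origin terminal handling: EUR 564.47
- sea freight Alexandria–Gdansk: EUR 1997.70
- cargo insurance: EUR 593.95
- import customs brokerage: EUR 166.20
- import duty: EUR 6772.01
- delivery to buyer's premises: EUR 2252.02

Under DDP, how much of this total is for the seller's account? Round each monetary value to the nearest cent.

Seller's account: EUR 36879.77

DDP: the seller bears all costs including import duty.
Seller's account: goods 22679.34 + inland to port 1413.94 + export clearance 440.14 + origin terminal 564.47 + freight 1997.70 + insurance 593.95 + brokerage 166.20 + duty 6772.01 + delivery 2252.02 = 36879.77
Buyer's account: 0.00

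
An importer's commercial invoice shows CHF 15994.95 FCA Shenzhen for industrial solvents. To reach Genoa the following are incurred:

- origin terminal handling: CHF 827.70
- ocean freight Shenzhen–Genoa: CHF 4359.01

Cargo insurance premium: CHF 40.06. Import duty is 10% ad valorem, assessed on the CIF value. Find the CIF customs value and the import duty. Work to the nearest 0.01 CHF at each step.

CIF = FCA price + pre-shipment costs + freight + insurance
CIF = 15994.95 + 827.70 + 4359.01 + 40.06 = 21221.72
Import duty = 21221.72 × 10% = 2122.17

CIF value: CHF 21221.72; import duty: CHF 2122.17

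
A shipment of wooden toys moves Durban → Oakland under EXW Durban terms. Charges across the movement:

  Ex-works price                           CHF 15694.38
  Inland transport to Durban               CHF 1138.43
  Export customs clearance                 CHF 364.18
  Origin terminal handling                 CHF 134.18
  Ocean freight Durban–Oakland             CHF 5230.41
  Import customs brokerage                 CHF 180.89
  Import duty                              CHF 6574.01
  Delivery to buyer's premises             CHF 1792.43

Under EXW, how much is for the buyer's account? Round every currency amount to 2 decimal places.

EXW: the seller makes goods available at their premises; the buyer bears all onward costs.
Seller's account: goods 15694.38 = 15694.38
Buyer's account: inland to port 1138.43 + export clearance 364.18 + origin terminal 134.18 + freight 5230.41 + brokerage 180.89 + duty 6574.01 + delivery 1792.43 = 15414.53

Buyer's account: CHF 15414.53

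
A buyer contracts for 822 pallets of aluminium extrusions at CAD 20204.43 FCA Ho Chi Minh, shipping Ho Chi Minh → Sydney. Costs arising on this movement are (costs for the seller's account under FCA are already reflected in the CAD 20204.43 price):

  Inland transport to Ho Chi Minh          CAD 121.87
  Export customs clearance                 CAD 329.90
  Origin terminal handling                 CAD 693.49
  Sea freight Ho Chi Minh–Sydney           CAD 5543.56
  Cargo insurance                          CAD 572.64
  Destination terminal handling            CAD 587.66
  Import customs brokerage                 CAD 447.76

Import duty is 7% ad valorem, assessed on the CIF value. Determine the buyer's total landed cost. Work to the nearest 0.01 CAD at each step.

Total landed cost: CAD 29940.53

FCA: the seller delivers export-cleared goods to the carrier; the buyer bears costs from that point.
Already in the invoice (seller's account under FCA): inland to port, export clearance — exclude.
CIF value = FCA price + origin terminal + freight + insurance = 20204.43 + 693.49 + 5543.56 + 572.64 = 27014.12
Import duty = 27014.12 × 7% = 1890.99
Buyer bears: origin terminal 693.49 + freight 5543.56 + insurance 572.64 + destination terminal 587.66 + brokerage 447.76 + duty 1890.99 = 9736.10
Landed cost = invoice 20204.43 + 9736.10 = 29940.53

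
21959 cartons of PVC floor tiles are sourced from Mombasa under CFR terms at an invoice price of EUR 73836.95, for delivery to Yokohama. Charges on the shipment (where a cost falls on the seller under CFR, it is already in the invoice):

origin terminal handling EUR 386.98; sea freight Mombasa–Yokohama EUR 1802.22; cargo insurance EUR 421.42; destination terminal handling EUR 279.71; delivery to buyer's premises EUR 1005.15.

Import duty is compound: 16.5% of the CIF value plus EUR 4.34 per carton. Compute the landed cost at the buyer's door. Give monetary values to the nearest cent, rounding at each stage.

CFR: the seller pays costs through ocean freight to the destination port, but not insurance.
Already in the invoice (seller's account under CFR): origin terminal, freight — exclude.
CIF value = CFR price + insurance = 73836.95 + 421.42 = 74258.37
Ad valorem component: 74258.37 × 16.5% = 12252.63
Specific component: 21959 × 4.34 = 95302.06
Import duty = 12252.63 + 95302.06 = 107554.69
Buyer bears: insurance 421.42 + destination terminal 279.71 + delivery 1005.15 + duty 107554.69 = 109260.97
Landed cost = invoice 73836.95 + 109260.97 = 183097.92

Total landed cost: EUR 183097.92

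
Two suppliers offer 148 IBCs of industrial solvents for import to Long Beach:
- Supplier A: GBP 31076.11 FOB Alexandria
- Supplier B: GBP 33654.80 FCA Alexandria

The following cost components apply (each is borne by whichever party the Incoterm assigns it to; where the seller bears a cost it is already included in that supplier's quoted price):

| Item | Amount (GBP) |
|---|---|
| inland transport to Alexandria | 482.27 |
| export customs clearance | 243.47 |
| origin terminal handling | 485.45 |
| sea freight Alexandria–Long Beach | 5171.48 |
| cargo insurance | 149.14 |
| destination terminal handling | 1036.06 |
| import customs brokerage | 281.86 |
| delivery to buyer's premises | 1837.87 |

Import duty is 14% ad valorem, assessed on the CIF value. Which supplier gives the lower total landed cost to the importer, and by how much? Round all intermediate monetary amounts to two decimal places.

Supplier A is cheaper by GBP 3493.12

Supplier A (FOB):
CIF value = FOB price + freight + insurance = 31076.11 + 5171.48 + 149.14 = 36396.73
Import duty = 36396.73 × 14% = 5095.54
Buyer bears (A): 5171.48 + 149.14 + 1036.06 + 281.86 + 1837.87 = 8476.41
Landed cost (A) = invoice 31076.11 + 8476.41 + duty 5095.54 = 44648.06
Supplier B (FCA):
CIF value = FCA price + origin terminal + freight + insurance = 33654.80 + 485.45 + 5171.48 + 149.14 = 39460.87
Import duty = 39460.87 × 14% = 5524.52
Buyer bears (B): 485.45 + 5171.48 + 149.14 + 1036.06 + 281.86 + 1837.87 = 8961.86
Landed cost (B) = invoice 33654.80 + 8961.86 + duty 5524.52 = 48141.18
Difference = |44648.06 − 48141.18| = 3493.12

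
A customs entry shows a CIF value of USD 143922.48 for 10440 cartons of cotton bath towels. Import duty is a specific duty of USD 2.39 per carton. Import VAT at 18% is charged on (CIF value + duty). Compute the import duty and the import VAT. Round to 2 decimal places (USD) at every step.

Import duty: USD 24951.60; import VAT: USD 30397.33

Import duty = 10440 × 2.39 = 24951.60
VAT base = CIF + duty = 143922.48 + 24951.60 = 168874.08
Import VAT = 168874.08 × 18% = 30397.33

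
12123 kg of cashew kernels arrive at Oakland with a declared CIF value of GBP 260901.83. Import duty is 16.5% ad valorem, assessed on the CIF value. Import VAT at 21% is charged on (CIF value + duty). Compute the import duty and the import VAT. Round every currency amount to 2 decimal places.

Import duty = 260901.83 × 16.5% = 43048.80
VAT base = CIF + duty = 260901.83 + 43048.80 = 303950.63
Import VAT = 303950.63 × 21% = 63829.63

Import duty: GBP 43048.80; import VAT: GBP 63829.63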